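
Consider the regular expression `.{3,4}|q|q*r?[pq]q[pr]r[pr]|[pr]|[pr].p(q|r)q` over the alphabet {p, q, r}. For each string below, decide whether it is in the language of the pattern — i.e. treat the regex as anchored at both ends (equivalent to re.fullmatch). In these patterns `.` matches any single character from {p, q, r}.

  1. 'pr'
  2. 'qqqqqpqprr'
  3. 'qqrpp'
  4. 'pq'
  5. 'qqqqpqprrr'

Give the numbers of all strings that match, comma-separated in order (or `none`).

2

1. 'pr' → no match
2. 'qqqqqpqprr' → match
3. 'qqrpp' → no match
4. 'pq' → no match
5. 'qqqqpqprrr' → no match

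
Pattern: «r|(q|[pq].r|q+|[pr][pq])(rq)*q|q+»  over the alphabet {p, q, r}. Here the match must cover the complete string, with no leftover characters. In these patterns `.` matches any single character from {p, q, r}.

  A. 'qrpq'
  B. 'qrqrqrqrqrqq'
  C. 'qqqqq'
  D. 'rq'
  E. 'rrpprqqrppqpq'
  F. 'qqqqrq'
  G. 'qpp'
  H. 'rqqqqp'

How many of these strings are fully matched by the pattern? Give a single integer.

2

A → no match
B → match
C → match
D → no match
E → no match
F → no match
G → no match
H → no match
Total matched: 2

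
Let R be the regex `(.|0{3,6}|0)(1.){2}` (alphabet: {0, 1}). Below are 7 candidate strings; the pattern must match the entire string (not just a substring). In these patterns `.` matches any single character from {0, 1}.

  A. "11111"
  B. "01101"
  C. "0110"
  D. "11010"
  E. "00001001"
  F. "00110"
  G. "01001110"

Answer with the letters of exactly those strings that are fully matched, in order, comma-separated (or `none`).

A → match
B → no match
C → no match
D → match
E → no match
F → no match
G → no match

A, D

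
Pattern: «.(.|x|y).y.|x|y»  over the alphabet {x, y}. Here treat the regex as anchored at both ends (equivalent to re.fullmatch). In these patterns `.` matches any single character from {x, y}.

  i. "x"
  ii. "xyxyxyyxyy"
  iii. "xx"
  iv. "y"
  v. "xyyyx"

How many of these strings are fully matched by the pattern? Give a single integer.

i → match
ii → no match
iii → no match
iv → match
v → match
Total matched: 3

3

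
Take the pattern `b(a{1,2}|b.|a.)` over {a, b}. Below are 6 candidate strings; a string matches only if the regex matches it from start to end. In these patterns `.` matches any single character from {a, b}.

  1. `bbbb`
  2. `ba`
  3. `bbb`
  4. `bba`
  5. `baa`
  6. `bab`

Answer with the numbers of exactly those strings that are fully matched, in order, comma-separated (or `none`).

2, 3, 4, 5, 6

1 → no match
2 → match
3 → match
4 → match
5 → match
6 → match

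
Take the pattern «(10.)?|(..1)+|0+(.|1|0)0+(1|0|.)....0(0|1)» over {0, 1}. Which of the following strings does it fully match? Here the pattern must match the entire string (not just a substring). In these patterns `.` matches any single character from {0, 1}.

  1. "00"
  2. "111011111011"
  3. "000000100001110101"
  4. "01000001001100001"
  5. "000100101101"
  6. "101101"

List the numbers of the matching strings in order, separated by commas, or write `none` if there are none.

2, 3, 5, 6

1 → no match
2 → match
3 → match
4 → no match
5 → match
6 → match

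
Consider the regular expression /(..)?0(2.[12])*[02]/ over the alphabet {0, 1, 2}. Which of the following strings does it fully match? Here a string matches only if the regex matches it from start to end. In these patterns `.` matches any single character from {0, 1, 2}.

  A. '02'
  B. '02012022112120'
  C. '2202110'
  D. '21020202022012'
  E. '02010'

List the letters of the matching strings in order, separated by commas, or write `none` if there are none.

A → match
B → match
C → match
D → no match
E → match

A, B, C, E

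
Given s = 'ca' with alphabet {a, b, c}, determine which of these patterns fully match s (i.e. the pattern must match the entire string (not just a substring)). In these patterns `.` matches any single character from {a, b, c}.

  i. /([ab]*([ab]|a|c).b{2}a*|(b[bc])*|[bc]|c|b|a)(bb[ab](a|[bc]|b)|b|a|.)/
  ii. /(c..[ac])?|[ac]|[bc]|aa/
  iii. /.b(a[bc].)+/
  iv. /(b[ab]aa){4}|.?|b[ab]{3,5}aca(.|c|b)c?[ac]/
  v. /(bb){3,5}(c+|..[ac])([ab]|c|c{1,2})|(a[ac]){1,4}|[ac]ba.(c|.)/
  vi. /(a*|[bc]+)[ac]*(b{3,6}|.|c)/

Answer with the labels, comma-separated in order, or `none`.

i, vi

i → match
ii → no match
iii → no match
iv → no match
v → no match
vi → match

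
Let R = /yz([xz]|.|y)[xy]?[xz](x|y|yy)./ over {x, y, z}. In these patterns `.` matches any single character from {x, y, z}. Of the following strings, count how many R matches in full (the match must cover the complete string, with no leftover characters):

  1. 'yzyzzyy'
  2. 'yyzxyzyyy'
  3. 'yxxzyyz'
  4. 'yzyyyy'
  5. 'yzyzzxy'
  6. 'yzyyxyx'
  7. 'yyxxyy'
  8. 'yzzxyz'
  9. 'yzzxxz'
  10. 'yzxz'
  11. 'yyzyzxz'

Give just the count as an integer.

1 → no match
2 → no match — must start with 'yz'
3 → no match — must start with 'yz'
4 → no match
5 → no match
6 → match
7 → no match — must start with 'yz'
8 → match
9 → match
10 → no match
11 → no match — must start with 'yz'
Total matched: 3

3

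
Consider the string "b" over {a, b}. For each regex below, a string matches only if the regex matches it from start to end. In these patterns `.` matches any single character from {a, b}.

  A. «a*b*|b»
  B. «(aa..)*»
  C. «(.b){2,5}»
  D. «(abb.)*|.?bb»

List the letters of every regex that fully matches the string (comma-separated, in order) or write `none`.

A

A → match
B → no match
C → no match
D → no match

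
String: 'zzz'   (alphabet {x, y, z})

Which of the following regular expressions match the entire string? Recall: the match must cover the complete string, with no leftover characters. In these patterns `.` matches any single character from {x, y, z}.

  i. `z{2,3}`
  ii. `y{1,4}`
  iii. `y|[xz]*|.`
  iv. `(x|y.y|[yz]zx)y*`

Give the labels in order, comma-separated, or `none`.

i → match
ii → no match — must start with 'y'
iii → match
iv → no match

i, iii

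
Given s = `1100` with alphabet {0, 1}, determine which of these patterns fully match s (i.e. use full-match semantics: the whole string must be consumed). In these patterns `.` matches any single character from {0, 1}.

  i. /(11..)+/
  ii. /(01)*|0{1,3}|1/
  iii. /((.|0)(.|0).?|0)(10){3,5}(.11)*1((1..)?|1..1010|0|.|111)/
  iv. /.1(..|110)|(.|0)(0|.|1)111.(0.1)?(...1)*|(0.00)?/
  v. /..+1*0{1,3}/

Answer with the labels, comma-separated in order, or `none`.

i → match
ii → no match
iii → no match
iv → match
v → match

i, iv, v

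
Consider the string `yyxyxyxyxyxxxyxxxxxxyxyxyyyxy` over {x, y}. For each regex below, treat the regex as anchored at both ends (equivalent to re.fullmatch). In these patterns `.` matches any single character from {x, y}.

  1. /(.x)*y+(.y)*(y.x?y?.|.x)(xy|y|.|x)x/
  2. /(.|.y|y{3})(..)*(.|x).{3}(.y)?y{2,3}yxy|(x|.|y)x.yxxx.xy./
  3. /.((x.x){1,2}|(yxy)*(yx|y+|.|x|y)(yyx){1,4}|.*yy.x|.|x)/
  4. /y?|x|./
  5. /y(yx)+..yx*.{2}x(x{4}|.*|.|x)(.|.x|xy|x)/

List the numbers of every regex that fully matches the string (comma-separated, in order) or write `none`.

1 → no match — must end with `x`
2 → match
3 → no match
4 → no match
5 → match

2, 5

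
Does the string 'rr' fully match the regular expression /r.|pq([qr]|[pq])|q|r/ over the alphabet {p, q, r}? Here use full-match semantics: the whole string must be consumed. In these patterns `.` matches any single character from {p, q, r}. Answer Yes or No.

Yes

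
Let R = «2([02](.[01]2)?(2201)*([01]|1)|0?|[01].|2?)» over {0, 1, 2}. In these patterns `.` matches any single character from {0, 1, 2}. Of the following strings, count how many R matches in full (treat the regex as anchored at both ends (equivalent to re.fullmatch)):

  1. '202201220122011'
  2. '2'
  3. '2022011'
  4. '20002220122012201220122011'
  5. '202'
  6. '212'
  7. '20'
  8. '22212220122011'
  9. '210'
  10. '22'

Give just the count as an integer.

1 → match
2 → match
3 → match
4 → match
5 → match
6 → match
7 → match
8 → match
9 → match
10 → match
Total matched: 10

10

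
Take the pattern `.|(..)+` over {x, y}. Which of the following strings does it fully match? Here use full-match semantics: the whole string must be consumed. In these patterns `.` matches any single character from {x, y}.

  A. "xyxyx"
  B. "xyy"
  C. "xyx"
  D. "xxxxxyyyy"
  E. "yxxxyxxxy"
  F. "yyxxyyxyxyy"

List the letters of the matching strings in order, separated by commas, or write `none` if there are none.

none

A → no match
B → no match
C → no match
D → no match
E → no match
F → no match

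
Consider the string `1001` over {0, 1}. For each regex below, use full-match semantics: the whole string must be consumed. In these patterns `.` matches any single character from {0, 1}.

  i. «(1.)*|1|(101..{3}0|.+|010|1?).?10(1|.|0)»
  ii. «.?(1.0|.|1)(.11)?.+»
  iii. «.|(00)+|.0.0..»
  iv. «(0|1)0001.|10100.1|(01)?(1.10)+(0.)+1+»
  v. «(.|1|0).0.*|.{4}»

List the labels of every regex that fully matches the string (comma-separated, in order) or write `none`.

i → no match
ii → match
iii → no match
iv → no match
v → match

ii, v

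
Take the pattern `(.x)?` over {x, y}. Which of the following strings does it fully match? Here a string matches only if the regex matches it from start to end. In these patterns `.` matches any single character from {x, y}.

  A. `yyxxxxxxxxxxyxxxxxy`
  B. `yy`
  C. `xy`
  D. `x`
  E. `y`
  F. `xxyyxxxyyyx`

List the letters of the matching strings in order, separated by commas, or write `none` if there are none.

A → no match
B → no match
C → no match
D → no match
E → no match
F → no match

none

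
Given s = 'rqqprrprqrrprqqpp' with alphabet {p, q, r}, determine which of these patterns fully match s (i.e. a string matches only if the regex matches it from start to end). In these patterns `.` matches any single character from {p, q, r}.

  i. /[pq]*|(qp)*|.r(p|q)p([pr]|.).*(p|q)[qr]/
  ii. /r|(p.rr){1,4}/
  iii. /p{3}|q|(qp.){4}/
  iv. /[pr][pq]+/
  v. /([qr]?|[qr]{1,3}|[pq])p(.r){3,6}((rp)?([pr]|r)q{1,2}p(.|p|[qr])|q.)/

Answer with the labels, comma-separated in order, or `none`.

v

i → no match
ii → no match
iii → no match
iv → no match
v → match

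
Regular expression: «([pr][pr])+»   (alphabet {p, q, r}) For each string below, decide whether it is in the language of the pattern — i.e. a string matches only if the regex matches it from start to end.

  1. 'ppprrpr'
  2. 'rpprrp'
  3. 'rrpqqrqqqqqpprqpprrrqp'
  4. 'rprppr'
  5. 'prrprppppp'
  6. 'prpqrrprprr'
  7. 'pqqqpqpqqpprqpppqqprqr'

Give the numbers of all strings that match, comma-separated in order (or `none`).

1 → no match
2 → match
3 → no match
4 → match
5 → match
6 → no match
7 → no match

2, 4, 5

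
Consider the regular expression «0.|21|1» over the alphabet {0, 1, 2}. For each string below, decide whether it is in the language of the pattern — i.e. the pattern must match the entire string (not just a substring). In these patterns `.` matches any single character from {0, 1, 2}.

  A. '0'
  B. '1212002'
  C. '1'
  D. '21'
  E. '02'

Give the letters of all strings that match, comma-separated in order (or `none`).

A → no match
B → no match
C → match
D → match
E → match

C, D, E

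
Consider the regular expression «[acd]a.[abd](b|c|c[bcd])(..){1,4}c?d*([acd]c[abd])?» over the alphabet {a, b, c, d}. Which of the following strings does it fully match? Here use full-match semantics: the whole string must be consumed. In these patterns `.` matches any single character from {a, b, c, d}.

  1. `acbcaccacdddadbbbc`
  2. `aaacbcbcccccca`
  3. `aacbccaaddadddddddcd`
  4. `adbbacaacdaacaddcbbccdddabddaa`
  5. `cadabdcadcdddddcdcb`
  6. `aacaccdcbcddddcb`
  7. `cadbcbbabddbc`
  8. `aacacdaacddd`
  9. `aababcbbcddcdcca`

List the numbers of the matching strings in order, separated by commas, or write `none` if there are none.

3, 6, 7, 8, 9

1 → no match
2 → no match
3 → match
4 → no match
5 → no match
6 → match
7 → match
8 → match
9 → match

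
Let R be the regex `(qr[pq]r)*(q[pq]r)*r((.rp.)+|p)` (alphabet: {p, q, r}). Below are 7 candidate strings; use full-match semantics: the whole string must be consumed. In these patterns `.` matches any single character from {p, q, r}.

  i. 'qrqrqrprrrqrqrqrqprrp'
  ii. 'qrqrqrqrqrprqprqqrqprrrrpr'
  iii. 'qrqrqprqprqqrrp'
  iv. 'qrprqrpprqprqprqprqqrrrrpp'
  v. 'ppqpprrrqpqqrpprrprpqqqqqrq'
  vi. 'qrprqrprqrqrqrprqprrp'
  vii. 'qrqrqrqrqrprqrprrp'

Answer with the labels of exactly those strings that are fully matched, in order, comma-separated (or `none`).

i → no match
ii → match
iii → match
iv → no match
v → no match
vi → match
vii → match

ii, iii, vi, vii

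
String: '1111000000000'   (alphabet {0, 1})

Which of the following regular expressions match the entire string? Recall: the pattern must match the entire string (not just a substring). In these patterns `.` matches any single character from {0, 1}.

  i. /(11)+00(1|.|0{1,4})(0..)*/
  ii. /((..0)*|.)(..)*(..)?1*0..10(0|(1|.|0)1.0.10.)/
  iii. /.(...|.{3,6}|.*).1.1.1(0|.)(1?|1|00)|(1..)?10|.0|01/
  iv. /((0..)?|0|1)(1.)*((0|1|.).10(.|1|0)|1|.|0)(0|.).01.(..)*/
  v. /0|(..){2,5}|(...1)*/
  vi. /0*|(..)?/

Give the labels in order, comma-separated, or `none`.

i

i → match
ii → no match
iii → no match
iv → no match
v → no match
vi → no match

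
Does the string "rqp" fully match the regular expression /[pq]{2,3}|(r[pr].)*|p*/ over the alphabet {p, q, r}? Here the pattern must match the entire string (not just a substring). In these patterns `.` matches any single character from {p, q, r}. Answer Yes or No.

No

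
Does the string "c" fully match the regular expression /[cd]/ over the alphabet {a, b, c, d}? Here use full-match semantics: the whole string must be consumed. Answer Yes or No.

Yes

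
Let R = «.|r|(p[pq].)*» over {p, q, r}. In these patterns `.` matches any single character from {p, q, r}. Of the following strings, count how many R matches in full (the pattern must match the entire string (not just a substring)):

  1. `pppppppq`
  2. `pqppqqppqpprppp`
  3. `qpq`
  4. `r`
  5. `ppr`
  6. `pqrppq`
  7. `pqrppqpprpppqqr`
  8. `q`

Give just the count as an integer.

5

1 → no match
2 → match
3 → no match
4 → match
5 → match
6 → match
7 → no match
8 → match
Total matched: 5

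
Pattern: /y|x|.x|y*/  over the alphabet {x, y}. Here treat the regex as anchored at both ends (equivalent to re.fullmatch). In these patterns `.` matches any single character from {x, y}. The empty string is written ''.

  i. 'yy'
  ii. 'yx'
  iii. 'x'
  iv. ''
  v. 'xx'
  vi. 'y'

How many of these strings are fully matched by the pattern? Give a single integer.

i → match
ii → match
iii → match
iv → match
v → match
vi → match
Total matched: 6

6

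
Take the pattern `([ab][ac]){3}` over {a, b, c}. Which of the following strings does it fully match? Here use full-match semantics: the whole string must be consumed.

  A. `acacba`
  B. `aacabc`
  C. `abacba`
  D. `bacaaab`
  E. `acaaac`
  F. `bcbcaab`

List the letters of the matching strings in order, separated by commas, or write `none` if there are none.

A, E

A. `acacba` → match
B. `aacabc` → no match
C. `abacba` → no match
D. `bacaaab` → no match
E. `acaaac` → match
F. `bcbcaab` → no match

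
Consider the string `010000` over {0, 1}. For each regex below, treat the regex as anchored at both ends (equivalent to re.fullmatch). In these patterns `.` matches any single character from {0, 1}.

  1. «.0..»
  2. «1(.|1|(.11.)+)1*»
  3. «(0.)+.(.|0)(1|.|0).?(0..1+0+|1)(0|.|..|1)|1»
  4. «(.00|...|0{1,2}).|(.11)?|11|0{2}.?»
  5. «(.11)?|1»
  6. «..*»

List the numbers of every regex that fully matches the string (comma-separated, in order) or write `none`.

1 → no match
2 → no match — must start with `1`
3 → no match
4 → no match
5 → no match
6 → match

6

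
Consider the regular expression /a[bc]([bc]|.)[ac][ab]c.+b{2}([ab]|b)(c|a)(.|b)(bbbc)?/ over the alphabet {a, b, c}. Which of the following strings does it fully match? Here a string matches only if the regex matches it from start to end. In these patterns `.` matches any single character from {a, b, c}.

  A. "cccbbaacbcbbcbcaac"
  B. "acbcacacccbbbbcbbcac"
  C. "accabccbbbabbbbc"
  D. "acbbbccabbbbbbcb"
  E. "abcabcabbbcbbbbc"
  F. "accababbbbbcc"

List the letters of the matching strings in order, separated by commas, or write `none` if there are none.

A → no match — must start with "a"
B → no match
C → match
D → no match
E → match
F → no match

C, E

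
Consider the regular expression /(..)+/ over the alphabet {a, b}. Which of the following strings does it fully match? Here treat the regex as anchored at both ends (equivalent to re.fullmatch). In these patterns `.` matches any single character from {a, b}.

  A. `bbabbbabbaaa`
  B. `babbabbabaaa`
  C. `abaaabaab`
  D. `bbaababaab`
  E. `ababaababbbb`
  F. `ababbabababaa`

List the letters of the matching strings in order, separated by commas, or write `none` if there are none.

A, B, D, E

A → match
B → match
C → no match
D → match
E → match
F → no match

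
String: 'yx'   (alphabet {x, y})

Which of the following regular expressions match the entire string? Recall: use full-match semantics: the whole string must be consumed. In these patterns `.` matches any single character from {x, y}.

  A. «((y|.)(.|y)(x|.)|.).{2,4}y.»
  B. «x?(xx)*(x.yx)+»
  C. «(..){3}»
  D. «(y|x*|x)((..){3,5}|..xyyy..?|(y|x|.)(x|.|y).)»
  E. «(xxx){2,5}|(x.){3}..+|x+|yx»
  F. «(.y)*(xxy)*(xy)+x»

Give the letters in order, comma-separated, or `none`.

E

A → no match
B → no match
C → no match
D → no match
E → match
F → no match — must end with 'xyx'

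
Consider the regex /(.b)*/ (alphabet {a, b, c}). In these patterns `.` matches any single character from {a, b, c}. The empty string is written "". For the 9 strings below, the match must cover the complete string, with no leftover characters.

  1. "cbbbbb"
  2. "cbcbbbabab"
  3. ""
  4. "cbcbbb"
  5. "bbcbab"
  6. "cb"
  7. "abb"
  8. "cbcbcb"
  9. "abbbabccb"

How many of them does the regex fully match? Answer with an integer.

7

1. "cbbbbb" → match
2. "cbcbbbabab" → match
3. "" → match
4. "cbcbbb" → match
5. "bbcbab" → match
6. "cb" → match
7. "abb" → no match
8. "cbcbcb" → match
9. "abbbabccb" → no match
Total matched: 7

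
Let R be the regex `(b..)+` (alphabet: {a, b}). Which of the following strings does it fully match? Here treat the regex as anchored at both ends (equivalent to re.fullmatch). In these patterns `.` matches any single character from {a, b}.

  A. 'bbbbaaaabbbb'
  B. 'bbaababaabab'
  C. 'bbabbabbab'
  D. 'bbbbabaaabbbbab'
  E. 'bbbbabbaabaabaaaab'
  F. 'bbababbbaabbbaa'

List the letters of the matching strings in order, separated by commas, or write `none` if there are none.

none

A → no match
B → no match
C → no match
D → no match
E → no match
F → no match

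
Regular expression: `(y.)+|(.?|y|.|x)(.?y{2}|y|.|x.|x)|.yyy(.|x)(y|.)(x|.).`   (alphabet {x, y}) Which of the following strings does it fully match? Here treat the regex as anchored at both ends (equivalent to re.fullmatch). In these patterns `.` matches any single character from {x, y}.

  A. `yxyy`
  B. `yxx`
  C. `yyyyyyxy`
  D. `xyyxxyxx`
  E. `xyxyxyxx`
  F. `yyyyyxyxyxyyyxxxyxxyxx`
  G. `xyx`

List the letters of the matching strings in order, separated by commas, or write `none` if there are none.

A, B, C

A. `yxyy` → match
B. `yxx` → match
C. `yyyyyyxy` → match
D. `xyyxxyxx` → no match
E. `xyxyxyxx` → no match
F → no match
G. `xyx` → no match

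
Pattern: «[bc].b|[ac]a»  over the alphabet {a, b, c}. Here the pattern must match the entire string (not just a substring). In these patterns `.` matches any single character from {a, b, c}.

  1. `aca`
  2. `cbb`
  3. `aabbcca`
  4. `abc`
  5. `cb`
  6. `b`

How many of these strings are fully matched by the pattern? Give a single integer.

1

1 → no match
2 → match
3 → no match
4 → no match
5 → no match
6 → no match
Total matched: 1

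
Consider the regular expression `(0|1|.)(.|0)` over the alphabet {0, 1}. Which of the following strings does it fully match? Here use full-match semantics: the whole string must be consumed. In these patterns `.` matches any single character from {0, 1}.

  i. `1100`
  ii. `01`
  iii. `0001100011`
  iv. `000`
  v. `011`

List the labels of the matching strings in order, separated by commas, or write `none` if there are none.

i → no match
ii → match
iii → no match
iv → no match
v → no match

ii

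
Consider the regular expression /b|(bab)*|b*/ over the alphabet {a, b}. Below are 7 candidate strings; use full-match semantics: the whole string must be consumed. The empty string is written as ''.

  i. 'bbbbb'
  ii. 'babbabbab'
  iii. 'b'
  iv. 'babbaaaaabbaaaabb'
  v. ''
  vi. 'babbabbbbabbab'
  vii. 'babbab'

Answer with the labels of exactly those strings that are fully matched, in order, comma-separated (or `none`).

i → match
ii → match
iii → match
iv → no match
v → match
vi → no match
vii → match

i, ii, iii, v, vii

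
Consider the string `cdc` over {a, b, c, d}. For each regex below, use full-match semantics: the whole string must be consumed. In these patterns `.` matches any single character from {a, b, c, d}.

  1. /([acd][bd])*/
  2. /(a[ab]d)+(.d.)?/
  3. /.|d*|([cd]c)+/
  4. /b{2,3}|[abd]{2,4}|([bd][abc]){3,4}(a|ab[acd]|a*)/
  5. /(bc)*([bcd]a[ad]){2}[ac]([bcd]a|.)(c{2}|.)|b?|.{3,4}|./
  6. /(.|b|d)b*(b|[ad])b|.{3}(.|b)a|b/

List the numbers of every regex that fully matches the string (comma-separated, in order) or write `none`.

1 → no match
2 → no match — must start with `a`
3 → no match
4 → no match
5 → match
6 → no match

5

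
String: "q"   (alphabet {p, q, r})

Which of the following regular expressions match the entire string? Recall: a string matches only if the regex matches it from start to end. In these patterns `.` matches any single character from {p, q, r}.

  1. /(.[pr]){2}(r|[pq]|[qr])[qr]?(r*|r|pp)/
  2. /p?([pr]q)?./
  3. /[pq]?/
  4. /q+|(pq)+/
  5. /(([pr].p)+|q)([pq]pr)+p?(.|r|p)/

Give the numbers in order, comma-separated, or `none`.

1 → no match
2 → match
3 → match
4 → match
5 → no match

2, 3, 4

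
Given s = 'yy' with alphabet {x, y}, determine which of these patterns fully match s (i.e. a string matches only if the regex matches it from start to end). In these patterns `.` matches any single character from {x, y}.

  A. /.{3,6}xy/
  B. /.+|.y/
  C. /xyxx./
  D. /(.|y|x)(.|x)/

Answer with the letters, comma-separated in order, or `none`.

A → no match — must end with 'xy'
B → match
C → no match — must start with 'xyxx'
D → match

B, D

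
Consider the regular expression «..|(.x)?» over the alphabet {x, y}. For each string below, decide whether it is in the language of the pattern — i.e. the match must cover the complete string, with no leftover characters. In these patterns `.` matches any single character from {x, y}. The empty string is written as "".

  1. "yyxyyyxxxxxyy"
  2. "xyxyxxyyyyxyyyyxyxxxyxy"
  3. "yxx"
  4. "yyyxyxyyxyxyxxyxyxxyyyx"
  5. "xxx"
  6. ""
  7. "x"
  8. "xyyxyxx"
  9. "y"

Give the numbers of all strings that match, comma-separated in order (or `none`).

6

1 → no match
2 → no match
3 → no match
4 → no match
5 → no match
6 → match
7 → no match
8 → no match
9 → no match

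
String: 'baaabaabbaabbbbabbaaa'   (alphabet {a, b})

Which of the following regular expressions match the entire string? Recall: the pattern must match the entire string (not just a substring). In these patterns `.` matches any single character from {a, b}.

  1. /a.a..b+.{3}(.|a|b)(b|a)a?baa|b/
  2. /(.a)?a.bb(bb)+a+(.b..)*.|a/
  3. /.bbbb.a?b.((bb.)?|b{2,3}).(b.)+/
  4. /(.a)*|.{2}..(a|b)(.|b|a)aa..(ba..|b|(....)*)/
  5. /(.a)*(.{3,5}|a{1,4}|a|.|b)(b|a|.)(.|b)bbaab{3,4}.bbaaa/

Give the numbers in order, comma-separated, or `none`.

5

1 → no match
2 → no match
3 → no match
4 → no match
5 → match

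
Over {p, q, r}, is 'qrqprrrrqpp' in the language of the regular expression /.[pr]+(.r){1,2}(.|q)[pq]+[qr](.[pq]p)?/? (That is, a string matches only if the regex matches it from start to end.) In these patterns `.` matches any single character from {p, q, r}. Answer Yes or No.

No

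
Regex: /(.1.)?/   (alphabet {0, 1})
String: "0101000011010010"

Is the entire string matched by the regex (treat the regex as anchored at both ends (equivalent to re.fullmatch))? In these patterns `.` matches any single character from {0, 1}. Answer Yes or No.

No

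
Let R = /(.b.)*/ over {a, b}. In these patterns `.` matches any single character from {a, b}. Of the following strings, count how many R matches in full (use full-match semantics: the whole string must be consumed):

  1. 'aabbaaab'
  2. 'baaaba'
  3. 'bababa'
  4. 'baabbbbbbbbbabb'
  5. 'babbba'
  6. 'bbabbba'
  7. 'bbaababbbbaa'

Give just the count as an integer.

1 → no match
2 → no match
3 → no match
4 → no match
5 → no match
6 → no match
7 → no match
Total matched: 0

0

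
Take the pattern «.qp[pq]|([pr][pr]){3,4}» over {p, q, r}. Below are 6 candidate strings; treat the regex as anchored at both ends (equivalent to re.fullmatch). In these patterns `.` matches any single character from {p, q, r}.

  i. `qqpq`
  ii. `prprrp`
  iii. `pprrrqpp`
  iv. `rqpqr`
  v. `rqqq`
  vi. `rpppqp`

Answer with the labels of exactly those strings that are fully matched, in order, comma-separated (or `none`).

i, ii

i → match
ii → match
iii → no match
iv → no match
v → no match
vi → no match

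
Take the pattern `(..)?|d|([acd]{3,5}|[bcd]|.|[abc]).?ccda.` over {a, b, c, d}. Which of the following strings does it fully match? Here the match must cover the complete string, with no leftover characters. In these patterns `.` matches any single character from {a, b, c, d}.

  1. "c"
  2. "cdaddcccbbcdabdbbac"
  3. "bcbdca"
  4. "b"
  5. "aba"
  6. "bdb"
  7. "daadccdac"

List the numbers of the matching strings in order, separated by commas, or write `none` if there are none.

1. "c" → no match
2 → no match
3. "bcbdca" → no match
4. "b" → no match
5. "aba" → no match
6. "bdb" → no match
7. "daadccdac" → match

7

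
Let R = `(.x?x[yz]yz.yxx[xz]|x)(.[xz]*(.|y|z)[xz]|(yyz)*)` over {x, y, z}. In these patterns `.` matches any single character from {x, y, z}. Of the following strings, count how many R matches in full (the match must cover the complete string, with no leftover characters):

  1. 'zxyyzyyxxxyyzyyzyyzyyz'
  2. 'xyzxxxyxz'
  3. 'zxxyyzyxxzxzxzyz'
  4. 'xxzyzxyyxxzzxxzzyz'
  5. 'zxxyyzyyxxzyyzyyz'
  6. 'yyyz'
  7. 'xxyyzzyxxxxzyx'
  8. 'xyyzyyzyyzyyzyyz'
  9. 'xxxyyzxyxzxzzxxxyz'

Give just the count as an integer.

4

1 → match
2 → no match
3 → no match
4 → no match
5 → match
6 → no match
7 → match
8 → match
9 → no match
Total matched: 4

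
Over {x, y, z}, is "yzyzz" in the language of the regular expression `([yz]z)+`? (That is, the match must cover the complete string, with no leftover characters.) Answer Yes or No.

No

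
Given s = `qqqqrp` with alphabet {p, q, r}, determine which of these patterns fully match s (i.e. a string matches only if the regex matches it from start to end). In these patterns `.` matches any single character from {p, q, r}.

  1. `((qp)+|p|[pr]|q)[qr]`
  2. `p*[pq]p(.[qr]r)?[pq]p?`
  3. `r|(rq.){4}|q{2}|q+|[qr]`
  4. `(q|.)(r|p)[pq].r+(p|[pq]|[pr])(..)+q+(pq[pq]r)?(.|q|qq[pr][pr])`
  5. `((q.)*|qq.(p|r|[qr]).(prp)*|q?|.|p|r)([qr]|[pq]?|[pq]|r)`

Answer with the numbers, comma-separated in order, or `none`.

5

1 → no match
2 → no match
3 → no match
4 → no match
5 → match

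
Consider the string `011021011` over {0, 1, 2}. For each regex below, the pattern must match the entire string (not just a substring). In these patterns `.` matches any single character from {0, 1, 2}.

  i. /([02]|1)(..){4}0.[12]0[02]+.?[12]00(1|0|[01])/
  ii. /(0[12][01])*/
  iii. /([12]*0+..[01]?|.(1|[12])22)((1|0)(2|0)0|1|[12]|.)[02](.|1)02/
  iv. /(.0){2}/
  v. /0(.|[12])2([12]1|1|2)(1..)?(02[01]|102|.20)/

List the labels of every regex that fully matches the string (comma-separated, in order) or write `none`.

ii

i → no match
ii → match
iii → no match — must end with `02`
iv → no match — must end with `0`
v → no match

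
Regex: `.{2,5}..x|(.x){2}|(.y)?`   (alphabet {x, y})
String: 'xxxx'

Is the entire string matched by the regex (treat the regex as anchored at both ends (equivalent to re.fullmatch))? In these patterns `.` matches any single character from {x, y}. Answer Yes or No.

Yes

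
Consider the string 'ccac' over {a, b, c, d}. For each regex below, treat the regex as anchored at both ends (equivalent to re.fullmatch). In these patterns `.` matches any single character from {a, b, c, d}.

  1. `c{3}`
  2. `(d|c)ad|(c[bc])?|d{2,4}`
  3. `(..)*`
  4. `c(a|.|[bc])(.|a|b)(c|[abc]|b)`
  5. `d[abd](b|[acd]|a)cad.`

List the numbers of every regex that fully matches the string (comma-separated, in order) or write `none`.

3, 4

1 → no match
2 → no match
3 → match
4 → match
5 → no match — must start with 'd'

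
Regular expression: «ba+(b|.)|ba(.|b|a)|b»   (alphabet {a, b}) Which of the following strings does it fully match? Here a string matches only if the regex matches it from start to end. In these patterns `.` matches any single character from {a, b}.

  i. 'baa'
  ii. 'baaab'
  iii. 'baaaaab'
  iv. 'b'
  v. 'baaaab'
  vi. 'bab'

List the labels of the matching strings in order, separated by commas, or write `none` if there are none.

i. 'baa' → match
ii. 'baaab' → match
iii. 'baaaaab' → match
iv. 'b' → match
v. 'baaaab' → match
vi. 'bab' → match

i, ii, iii, iv, v, vi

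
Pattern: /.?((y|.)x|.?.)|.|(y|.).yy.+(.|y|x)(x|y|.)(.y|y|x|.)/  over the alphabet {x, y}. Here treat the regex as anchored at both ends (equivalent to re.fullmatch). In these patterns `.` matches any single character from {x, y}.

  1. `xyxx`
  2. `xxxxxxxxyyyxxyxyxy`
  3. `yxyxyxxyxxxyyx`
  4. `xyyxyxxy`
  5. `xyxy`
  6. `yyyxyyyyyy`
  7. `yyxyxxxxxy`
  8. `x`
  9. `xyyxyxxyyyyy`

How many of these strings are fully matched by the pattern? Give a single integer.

1. `xyxx` → no match
2 → no match
3 → no match
4. `xyyxyxxy` → no match
5. `xyxy` → no match
6. `yyyxyyyyyy` → no match
7. `yyxyxxxxxy` → no match
8. `x` → match
9. `xyyxyxxyyyyy` → no match
Total matched: 1

1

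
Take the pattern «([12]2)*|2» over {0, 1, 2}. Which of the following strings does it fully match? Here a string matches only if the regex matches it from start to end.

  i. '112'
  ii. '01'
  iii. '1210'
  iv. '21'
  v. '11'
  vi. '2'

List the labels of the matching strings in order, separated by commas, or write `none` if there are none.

vi

i. '112' → no match
ii. '01' → no match
iii. '1210' → no match
iv. '21' → no match
v. '11' → no match
vi. '2' → match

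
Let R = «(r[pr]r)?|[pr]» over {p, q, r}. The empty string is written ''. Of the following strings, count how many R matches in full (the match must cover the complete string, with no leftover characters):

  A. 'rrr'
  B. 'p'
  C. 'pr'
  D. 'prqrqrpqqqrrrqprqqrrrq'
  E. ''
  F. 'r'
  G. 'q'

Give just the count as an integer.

4

A → match
B → match
C → no match
D → no match
E → match
F → match
G → no match
Total matched: 4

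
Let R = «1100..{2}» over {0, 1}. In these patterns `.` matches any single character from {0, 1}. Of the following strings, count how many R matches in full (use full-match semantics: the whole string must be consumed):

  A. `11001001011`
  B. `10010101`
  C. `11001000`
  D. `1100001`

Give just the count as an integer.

1

A → no match
B → no match — must start with `1100`
C → no match
D → match
Total matched: 1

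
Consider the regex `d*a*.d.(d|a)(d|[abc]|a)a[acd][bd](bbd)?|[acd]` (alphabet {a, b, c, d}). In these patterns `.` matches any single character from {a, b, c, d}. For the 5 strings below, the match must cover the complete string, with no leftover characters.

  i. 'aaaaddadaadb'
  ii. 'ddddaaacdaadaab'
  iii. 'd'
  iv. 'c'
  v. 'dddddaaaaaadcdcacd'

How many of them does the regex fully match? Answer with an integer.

i → match
ii → match
iii → match
iv → match
v → match
Total matched: 5

5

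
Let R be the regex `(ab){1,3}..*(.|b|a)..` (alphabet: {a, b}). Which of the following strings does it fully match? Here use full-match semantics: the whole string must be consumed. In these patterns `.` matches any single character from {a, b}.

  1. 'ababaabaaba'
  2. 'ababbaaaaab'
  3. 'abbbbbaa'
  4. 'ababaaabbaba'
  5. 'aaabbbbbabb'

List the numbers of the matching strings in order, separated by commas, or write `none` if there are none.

1 → match
2 → match
3 → match
4 → match
5 → no match — must start with 'ab'

1, 2, 3, 4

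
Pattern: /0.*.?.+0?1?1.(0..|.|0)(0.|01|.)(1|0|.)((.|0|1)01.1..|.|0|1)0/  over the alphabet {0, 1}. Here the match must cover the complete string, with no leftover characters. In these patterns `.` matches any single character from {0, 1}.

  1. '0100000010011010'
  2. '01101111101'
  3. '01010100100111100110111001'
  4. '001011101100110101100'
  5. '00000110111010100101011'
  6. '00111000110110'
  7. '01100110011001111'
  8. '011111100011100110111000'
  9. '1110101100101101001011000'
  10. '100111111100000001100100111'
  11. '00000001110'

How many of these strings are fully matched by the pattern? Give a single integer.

2

1 → no match
2 → no match — must end with '0'
3 → no match — must end with '0'
4 → match
5 → no match — must end with '0'
6 → no match
7 → no match — must end with '0'
8 → match
9 → no match — must start with '0'
10 → no match — must start with '0'
11 → no match
Total matched: 2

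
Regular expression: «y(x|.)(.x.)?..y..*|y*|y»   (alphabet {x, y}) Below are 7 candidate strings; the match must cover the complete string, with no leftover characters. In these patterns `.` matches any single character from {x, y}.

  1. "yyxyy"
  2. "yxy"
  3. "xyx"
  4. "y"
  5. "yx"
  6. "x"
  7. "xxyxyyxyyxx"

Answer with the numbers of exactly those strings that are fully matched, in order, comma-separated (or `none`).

1 → no match
2 → no match
3 → no match
4 → match
5 → no match
6 → no match
7 → no match

4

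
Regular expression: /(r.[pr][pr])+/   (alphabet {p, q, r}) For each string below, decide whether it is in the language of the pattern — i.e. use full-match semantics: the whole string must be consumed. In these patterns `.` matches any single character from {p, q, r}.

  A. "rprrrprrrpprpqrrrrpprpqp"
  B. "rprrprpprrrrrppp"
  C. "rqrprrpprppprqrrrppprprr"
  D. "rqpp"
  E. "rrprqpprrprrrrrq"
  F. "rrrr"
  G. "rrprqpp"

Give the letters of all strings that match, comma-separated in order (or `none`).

A → no match
B → no match
C → match
D → match
E → no match
F → match
G → no match

C, D, F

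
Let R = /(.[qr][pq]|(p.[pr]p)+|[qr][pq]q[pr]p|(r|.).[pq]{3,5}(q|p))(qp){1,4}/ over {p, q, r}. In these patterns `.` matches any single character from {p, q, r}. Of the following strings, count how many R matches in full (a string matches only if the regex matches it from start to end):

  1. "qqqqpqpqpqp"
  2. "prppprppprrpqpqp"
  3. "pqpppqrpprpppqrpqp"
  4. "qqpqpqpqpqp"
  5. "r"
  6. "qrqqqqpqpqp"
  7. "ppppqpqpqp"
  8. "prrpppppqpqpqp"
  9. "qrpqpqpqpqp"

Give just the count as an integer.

1 → match
2 → match
3 → match
4 → match
5 → no match — must end with "qp"
6 → match
7 → match
8 → match
9 → match
Total matched: 8

8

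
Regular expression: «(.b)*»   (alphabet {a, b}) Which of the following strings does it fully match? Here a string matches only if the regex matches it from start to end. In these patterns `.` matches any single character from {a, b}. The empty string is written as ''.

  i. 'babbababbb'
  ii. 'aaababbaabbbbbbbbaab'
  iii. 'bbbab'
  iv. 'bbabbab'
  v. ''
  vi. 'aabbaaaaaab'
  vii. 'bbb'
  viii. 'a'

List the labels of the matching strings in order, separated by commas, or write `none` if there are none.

i. 'babbababbb' → no match
ii → no match
iii. 'bbbab' → no match
iv. 'bbabbab' → no match
v. '' → match
vi. 'aabbaaaaaab' → no match
vii. 'bbb' → no match
viii. 'a' → no match

v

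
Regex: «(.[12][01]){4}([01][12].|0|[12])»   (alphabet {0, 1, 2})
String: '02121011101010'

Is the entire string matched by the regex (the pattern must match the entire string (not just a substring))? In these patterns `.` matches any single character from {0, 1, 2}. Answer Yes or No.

No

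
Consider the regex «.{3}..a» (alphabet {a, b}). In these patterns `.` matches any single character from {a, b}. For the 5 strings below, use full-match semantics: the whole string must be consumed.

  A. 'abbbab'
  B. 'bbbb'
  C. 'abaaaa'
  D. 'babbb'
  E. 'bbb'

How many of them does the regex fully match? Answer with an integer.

1

A → no match — must end with 'a'
B → no match — must end with 'a'
C → match
D → no match — must end with 'a'
E → no match — must end with 'a'
Total matched: 1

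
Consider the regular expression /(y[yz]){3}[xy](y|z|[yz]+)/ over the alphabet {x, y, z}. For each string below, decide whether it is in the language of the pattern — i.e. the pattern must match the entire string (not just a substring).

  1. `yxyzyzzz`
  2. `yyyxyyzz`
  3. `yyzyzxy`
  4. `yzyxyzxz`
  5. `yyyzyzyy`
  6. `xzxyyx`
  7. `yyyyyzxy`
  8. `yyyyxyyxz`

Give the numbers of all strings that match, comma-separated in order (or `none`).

1 → no match
2 → no match
3 → no match
4 → no match
5 → match
6 → no match — must start with `y`
7 → match
8 → no match

5, 7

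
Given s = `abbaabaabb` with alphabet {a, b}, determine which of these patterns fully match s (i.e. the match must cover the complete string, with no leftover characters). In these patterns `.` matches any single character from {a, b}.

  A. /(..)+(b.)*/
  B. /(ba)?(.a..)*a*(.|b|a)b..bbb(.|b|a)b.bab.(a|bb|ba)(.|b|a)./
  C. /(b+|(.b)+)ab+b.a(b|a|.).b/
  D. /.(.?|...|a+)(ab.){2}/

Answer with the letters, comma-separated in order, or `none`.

A → match
B → no match
C → no match
D → match

A, D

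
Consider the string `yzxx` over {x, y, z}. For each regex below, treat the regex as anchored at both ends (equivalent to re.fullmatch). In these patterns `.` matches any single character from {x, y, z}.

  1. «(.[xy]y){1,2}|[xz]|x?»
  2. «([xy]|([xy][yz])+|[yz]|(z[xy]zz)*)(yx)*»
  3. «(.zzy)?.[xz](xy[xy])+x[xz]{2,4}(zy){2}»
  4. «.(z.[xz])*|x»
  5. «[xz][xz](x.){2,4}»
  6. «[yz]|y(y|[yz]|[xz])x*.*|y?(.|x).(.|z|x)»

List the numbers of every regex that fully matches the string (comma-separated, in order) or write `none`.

1 → no match
2 → no match
3 → no match — must end with `zy`
4 → match
5 → no match
6 → match

4, 6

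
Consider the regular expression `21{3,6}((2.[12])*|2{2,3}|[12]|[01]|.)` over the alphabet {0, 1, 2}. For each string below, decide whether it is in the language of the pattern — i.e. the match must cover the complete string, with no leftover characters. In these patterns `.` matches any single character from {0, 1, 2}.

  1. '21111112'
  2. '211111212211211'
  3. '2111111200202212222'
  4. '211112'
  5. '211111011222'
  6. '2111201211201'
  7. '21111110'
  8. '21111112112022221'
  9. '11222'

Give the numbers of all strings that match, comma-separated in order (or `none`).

1. '21111112' → match
2 → match
3 → no match
4. '211112' → match
5. '211111011222' → no match
6 → match
7. '21111110' → match
8 → no match
9. '11222' → no match — must start with '21'

1, 2, 4, 6, 7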